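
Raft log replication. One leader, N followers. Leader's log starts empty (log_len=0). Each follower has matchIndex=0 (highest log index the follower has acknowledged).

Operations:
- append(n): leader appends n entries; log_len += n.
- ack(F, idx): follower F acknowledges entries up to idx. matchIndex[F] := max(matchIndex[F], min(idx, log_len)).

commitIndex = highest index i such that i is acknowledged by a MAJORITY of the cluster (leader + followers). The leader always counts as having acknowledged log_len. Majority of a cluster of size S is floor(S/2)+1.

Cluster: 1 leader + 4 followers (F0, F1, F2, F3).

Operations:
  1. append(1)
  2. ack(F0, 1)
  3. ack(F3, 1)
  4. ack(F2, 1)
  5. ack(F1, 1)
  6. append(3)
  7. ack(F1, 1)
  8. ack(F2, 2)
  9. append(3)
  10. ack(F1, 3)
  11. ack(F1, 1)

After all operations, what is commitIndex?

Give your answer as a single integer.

Op 1: append 1 -> log_len=1
Op 2: F0 acks idx 1 -> match: F0=1 F1=0 F2=0 F3=0; commitIndex=0
Op 3: F3 acks idx 1 -> match: F0=1 F1=0 F2=0 F3=1; commitIndex=1
Op 4: F2 acks idx 1 -> match: F0=1 F1=0 F2=1 F3=1; commitIndex=1
Op 5: F1 acks idx 1 -> match: F0=1 F1=1 F2=1 F3=1; commitIndex=1
Op 6: append 3 -> log_len=4
Op 7: F1 acks idx 1 -> match: F0=1 F1=1 F2=1 F3=1; commitIndex=1
Op 8: F2 acks idx 2 -> match: F0=1 F1=1 F2=2 F3=1; commitIndex=1
Op 9: append 3 -> log_len=7
Op 10: F1 acks idx 3 -> match: F0=1 F1=3 F2=2 F3=1; commitIndex=2
Op 11: F1 acks idx 1 -> match: F0=1 F1=3 F2=2 F3=1; commitIndex=2

Answer: 2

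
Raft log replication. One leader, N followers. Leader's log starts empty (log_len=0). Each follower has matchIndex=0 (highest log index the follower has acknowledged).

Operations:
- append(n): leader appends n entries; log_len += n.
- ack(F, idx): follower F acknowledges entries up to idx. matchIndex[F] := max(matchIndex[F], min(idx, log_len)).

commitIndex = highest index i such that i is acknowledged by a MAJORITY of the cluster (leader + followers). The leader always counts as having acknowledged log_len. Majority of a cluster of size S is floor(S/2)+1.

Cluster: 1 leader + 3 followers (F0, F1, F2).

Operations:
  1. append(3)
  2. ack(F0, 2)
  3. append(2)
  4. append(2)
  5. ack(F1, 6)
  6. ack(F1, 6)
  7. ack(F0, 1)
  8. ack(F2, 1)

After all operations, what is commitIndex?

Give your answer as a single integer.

Op 1: append 3 -> log_len=3
Op 2: F0 acks idx 2 -> match: F0=2 F1=0 F2=0; commitIndex=0
Op 3: append 2 -> log_len=5
Op 4: append 2 -> log_len=7
Op 5: F1 acks idx 6 -> match: F0=2 F1=6 F2=0; commitIndex=2
Op 6: F1 acks idx 6 -> match: F0=2 F1=6 F2=0; commitIndex=2
Op 7: F0 acks idx 1 -> match: F0=2 F1=6 F2=0; commitIndex=2
Op 8: F2 acks idx 1 -> match: F0=2 F1=6 F2=1; commitIndex=2

Answer: 2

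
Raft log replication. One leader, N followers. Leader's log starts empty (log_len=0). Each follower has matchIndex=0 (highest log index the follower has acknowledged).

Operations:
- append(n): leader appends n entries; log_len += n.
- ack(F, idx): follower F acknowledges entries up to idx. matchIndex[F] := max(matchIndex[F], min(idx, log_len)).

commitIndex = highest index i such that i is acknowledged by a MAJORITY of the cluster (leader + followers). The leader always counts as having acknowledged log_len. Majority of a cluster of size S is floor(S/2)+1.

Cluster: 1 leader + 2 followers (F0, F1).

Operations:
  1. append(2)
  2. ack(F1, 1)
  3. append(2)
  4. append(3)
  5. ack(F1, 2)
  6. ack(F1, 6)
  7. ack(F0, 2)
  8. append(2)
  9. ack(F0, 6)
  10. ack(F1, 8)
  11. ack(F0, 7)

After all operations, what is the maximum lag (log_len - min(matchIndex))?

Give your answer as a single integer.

Op 1: append 2 -> log_len=2
Op 2: F1 acks idx 1 -> match: F0=0 F1=1; commitIndex=1
Op 3: append 2 -> log_len=4
Op 4: append 3 -> log_len=7
Op 5: F1 acks idx 2 -> match: F0=0 F1=2; commitIndex=2
Op 6: F1 acks idx 6 -> match: F0=0 F1=6; commitIndex=6
Op 7: F0 acks idx 2 -> match: F0=2 F1=6; commitIndex=6
Op 8: append 2 -> log_len=9
Op 9: F0 acks idx 6 -> match: F0=6 F1=6; commitIndex=6
Op 10: F1 acks idx 8 -> match: F0=6 F1=8; commitIndex=8
Op 11: F0 acks idx 7 -> match: F0=7 F1=8; commitIndex=8

Answer: 2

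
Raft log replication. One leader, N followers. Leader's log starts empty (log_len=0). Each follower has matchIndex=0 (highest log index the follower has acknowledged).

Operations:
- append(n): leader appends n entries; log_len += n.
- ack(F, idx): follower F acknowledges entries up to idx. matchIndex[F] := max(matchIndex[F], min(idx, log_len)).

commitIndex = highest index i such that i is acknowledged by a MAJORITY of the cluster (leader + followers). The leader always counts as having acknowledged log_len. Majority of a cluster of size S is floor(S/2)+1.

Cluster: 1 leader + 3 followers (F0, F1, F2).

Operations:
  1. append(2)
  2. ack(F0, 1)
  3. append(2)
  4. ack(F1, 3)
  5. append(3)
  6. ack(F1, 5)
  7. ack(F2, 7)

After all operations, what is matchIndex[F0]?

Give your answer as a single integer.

Answer: 1

Derivation:
Op 1: append 2 -> log_len=2
Op 2: F0 acks idx 1 -> match: F0=1 F1=0 F2=0; commitIndex=0
Op 3: append 2 -> log_len=4
Op 4: F1 acks idx 3 -> match: F0=1 F1=3 F2=0; commitIndex=1
Op 5: append 3 -> log_len=7
Op 6: F1 acks idx 5 -> match: F0=1 F1=5 F2=0; commitIndex=1
Op 7: F2 acks idx 7 -> match: F0=1 F1=5 F2=7; commitIndex=5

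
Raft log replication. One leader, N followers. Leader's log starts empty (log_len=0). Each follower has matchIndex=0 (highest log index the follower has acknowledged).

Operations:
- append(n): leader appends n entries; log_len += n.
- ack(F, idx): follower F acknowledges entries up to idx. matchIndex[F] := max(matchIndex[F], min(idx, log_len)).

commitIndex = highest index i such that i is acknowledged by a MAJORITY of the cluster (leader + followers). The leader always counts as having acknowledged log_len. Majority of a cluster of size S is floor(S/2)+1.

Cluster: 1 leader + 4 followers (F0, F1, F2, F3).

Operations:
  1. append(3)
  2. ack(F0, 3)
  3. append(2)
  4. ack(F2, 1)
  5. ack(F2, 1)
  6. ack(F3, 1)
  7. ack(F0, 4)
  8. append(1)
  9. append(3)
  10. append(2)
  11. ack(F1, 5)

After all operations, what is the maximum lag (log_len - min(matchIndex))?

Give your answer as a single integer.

Op 1: append 3 -> log_len=3
Op 2: F0 acks idx 3 -> match: F0=3 F1=0 F2=0 F3=0; commitIndex=0
Op 3: append 2 -> log_len=5
Op 4: F2 acks idx 1 -> match: F0=3 F1=0 F2=1 F3=0; commitIndex=1
Op 5: F2 acks idx 1 -> match: F0=3 F1=0 F2=1 F3=0; commitIndex=1
Op 6: F3 acks idx 1 -> match: F0=3 F1=0 F2=1 F3=1; commitIndex=1
Op 7: F0 acks idx 4 -> match: F0=4 F1=0 F2=1 F3=1; commitIndex=1
Op 8: append 1 -> log_len=6
Op 9: append 3 -> log_len=9
Op 10: append 2 -> log_len=11
Op 11: F1 acks idx 5 -> match: F0=4 F1=5 F2=1 F3=1; commitIndex=4

Answer: 10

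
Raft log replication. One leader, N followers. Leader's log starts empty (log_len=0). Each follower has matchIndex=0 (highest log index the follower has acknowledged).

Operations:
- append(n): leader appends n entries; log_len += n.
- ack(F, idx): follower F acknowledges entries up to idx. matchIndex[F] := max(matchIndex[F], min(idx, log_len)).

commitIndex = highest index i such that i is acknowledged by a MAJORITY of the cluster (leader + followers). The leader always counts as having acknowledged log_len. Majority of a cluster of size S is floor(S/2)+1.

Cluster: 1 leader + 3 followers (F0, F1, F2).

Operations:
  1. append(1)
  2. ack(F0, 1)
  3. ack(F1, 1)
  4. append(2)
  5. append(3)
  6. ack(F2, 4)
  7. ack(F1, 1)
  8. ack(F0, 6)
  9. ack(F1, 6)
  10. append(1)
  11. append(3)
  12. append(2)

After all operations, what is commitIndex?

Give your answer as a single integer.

Op 1: append 1 -> log_len=1
Op 2: F0 acks idx 1 -> match: F0=1 F1=0 F2=0; commitIndex=0
Op 3: F1 acks idx 1 -> match: F0=1 F1=1 F2=0; commitIndex=1
Op 4: append 2 -> log_len=3
Op 5: append 3 -> log_len=6
Op 6: F2 acks idx 4 -> match: F0=1 F1=1 F2=4; commitIndex=1
Op 7: F1 acks idx 1 -> match: F0=1 F1=1 F2=4; commitIndex=1
Op 8: F0 acks idx 6 -> match: F0=6 F1=1 F2=4; commitIndex=4
Op 9: F1 acks idx 6 -> match: F0=6 F1=6 F2=4; commitIndex=6
Op 10: append 1 -> log_len=7
Op 11: append 3 -> log_len=10
Op 12: append 2 -> log_len=12

Answer: 6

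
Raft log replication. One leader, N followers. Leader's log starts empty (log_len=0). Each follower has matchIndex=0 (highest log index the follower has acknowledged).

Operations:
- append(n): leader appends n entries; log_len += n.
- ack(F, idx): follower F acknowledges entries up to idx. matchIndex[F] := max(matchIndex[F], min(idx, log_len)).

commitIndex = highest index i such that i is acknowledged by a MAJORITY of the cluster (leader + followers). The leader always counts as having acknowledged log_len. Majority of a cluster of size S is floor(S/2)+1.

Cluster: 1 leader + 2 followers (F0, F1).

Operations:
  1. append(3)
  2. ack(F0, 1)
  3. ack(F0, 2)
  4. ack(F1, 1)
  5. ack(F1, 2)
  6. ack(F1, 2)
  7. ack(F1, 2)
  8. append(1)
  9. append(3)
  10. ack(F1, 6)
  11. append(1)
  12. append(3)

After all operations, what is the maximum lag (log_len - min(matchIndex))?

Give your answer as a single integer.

Op 1: append 3 -> log_len=3
Op 2: F0 acks idx 1 -> match: F0=1 F1=0; commitIndex=1
Op 3: F0 acks idx 2 -> match: F0=2 F1=0; commitIndex=2
Op 4: F1 acks idx 1 -> match: F0=2 F1=1; commitIndex=2
Op 5: F1 acks idx 2 -> match: F0=2 F1=2; commitIndex=2
Op 6: F1 acks idx 2 -> match: F0=2 F1=2; commitIndex=2
Op 7: F1 acks idx 2 -> match: F0=2 F1=2; commitIndex=2
Op 8: append 1 -> log_len=4
Op 9: append 3 -> log_len=7
Op 10: F1 acks idx 6 -> match: F0=2 F1=6; commitIndex=6
Op 11: append 1 -> log_len=8
Op 12: append 3 -> log_len=11

Answer: 9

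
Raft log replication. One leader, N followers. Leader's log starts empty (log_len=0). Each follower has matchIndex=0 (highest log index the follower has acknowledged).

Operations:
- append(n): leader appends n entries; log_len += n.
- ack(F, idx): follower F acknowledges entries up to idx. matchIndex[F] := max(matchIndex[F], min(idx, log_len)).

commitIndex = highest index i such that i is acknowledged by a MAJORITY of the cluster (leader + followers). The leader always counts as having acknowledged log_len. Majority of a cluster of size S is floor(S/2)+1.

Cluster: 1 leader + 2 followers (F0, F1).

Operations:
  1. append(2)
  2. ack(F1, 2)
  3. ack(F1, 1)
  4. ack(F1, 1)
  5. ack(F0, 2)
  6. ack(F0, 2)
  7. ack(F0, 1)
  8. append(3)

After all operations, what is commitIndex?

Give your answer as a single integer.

Op 1: append 2 -> log_len=2
Op 2: F1 acks idx 2 -> match: F0=0 F1=2; commitIndex=2
Op 3: F1 acks idx 1 -> match: F0=0 F1=2; commitIndex=2
Op 4: F1 acks idx 1 -> match: F0=0 F1=2; commitIndex=2
Op 5: F0 acks idx 2 -> match: F0=2 F1=2; commitIndex=2
Op 6: F0 acks idx 2 -> match: F0=2 F1=2; commitIndex=2
Op 7: F0 acks idx 1 -> match: F0=2 F1=2; commitIndex=2
Op 8: append 3 -> log_len=5

Answer: 2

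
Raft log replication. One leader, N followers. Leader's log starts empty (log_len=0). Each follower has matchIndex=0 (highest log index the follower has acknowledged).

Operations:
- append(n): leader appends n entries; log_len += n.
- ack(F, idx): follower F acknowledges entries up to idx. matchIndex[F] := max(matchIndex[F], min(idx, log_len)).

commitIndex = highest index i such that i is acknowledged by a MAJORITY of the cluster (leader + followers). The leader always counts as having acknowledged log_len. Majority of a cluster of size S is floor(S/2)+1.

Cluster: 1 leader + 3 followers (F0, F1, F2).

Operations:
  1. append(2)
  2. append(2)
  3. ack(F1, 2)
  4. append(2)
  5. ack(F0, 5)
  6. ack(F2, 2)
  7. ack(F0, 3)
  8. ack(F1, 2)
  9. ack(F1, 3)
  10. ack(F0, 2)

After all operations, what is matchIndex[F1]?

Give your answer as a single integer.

Answer: 3

Derivation:
Op 1: append 2 -> log_len=2
Op 2: append 2 -> log_len=4
Op 3: F1 acks idx 2 -> match: F0=0 F1=2 F2=0; commitIndex=0
Op 4: append 2 -> log_len=6
Op 5: F0 acks idx 5 -> match: F0=5 F1=2 F2=0; commitIndex=2
Op 6: F2 acks idx 2 -> match: F0=5 F1=2 F2=2; commitIndex=2
Op 7: F0 acks idx 3 -> match: F0=5 F1=2 F2=2; commitIndex=2
Op 8: F1 acks idx 2 -> match: F0=5 F1=2 F2=2; commitIndex=2
Op 9: F1 acks idx 3 -> match: F0=5 F1=3 F2=2; commitIndex=3
Op 10: F0 acks idx 2 -> match: F0=5 F1=3 F2=2; commitIndex=3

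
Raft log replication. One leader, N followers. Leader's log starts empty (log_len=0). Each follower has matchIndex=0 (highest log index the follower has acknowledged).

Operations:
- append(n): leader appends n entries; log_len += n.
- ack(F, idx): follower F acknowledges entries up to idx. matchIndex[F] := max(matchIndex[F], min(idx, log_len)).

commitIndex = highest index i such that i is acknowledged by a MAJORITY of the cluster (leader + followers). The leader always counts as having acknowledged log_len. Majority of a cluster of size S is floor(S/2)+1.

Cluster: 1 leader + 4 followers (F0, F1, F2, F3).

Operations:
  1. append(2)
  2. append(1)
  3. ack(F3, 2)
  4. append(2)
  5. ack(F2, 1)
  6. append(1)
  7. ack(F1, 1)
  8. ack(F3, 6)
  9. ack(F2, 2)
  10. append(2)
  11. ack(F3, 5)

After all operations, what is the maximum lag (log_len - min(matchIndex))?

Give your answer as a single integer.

Answer: 8

Derivation:
Op 1: append 2 -> log_len=2
Op 2: append 1 -> log_len=3
Op 3: F3 acks idx 2 -> match: F0=0 F1=0 F2=0 F3=2; commitIndex=0
Op 4: append 2 -> log_len=5
Op 5: F2 acks idx 1 -> match: F0=0 F1=0 F2=1 F3=2; commitIndex=1
Op 6: append 1 -> log_len=6
Op 7: F1 acks idx 1 -> match: F0=0 F1=1 F2=1 F3=2; commitIndex=1
Op 8: F3 acks idx 6 -> match: F0=0 F1=1 F2=1 F3=6; commitIndex=1
Op 9: F2 acks idx 2 -> match: F0=0 F1=1 F2=2 F3=6; commitIndex=2
Op 10: append 2 -> log_len=8
Op 11: F3 acks idx 5 -> match: F0=0 F1=1 F2=2 F3=6; commitIndex=2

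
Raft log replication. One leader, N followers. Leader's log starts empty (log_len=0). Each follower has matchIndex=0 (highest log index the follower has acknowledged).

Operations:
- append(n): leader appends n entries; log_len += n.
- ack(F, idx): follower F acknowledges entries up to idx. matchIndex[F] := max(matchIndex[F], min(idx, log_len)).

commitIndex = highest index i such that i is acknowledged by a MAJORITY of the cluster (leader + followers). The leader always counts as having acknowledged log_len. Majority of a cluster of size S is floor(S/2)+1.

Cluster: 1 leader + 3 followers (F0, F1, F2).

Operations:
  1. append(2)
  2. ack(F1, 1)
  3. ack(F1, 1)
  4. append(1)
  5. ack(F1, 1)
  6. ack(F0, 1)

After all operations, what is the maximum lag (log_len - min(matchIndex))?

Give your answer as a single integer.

Op 1: append 2 -> log_len=2
Op 2: F1 acks idx 1 -> match: F0=0 F1=1 F2=0; commitIndex=0
Op 3: F1 acks idx 1 -> match: F0=0 F1=1 F2=0; commitIndex=0
Op 4: append 1 -> log_len=3
Op 5: F1 acks idx 1 -> match: F0=0 F1=1 F2=0; commitIndex=0
Op 6: F0 acks idx 1 -> match: F0=1 F1=1 F2=0; commitIndex=1

Answer: 3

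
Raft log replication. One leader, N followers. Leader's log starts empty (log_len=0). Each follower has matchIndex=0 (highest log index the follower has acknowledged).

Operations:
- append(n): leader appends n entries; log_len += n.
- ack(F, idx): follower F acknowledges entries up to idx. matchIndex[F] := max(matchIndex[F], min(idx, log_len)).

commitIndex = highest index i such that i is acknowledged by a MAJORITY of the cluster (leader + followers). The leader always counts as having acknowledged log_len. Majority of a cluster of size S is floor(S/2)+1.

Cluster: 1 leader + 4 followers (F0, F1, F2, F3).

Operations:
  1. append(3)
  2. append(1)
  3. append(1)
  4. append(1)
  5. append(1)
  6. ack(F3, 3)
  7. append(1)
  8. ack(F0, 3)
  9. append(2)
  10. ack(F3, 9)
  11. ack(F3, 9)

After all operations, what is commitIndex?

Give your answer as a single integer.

Answer: 3

Derivation:
Op 1: append 3 -> log_len=3
Op 2: append 1 -> log_len=4
Op 3: append 1 -> log_len=5
Op 4: append 1 -> log_len=6
Op 5: append 1 -> log_len=7
Op 6: F3 acks idx 3 -> match: F0=0 F1=0 F2=0 F3=3; commitIndex=0
Op 7: append 1 -> log_len=8
Op 8: F0 acks idx 3 -> match: F0=3 F1=0 F2=0 F3=3; commitIndex=3
Op 9: append 2 -> log_len=10
Op 10: F3 acks idx 9 -> match: F0=3 F1=0 F2=0 F3=9; commitIndex=3
Op 11: F3 acks idx 9 -> match: F0=3 F1=0 F2=0 F3=9; commitIndex=3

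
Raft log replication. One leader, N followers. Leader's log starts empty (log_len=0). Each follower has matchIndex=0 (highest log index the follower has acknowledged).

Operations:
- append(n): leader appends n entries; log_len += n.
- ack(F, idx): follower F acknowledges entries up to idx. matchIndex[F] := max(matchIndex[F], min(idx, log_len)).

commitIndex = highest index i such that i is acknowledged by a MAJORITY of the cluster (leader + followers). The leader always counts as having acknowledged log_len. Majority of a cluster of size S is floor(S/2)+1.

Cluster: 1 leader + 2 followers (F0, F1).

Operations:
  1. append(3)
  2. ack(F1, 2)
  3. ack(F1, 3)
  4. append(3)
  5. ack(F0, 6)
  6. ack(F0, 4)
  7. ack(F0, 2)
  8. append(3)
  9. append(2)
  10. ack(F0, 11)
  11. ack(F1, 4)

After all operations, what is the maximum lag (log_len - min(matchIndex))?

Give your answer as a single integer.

Op 1: append 3 -> log_len=3
Op 2: F1 acks idx 2 -> match: F0=0 F1=2; commitIndex=2
Op 3: F1 acks idx 3 -> match: F0=0 F1=3; commitIndex=3
Op 4: append 3 -> log_len=6
Op 5: F0 acks idx 6 -> match: F0=6 F1=3; commitIndex=6
Op 6: F0 acks idx 4 -> match: F0=6 F1=3; commitIndex=6
Op 7: F0 acks idx 2 -> match: F0=6 F1=3; commitIndex=6
Op 8: append 3 -> log_len=9
Op 9: append 2 -> log_len=11
Op 10: F0 acks idx 11 -> match: F0=11 F1=3; commitIndex=11
Op 11: F1 acks idx 4 -> match: F0=11 F1=4; commitIndex=11

Answer: 7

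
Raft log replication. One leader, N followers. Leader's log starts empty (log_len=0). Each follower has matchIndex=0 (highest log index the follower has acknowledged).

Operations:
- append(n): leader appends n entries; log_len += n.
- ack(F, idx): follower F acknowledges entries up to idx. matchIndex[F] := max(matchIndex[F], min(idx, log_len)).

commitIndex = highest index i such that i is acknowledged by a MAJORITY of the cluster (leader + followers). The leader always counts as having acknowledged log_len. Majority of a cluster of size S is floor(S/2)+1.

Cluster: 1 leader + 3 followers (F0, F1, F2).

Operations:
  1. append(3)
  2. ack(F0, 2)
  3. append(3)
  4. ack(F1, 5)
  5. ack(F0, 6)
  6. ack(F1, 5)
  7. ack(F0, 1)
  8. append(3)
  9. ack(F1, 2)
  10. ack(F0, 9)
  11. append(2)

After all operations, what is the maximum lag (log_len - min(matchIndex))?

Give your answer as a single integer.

Op 1: append 3 -> log_len=3
Op 2: F0 acks idx 2 -> match: F0=2 F1=0 F2=0; commitIndex=0
Op 3: append 3 -> log_len=6
Op 4: F1 acks idx 5 -> match: F0=2 F1=5 F2=0; commitIndex=2
Op 5: F0 acks idx 6 -> match: F0=6 F1=5 F2=0; commitIndex=5
Op 6: F1 acks idx 5 -> match: F0=6 F1=5 F2=0; commitIndex=5
Op 7: F0 acks idx 1 -> match: F0=6 F1=5 F2=0; commitIndex=5
Op 8: append 3 -> log_len=9
Op 9: F1 acks idx 2 -> match: F0=6 F1=5 F2=0; commitIndex=5
Op 10: F0 acks idx 9 -> match: F0=9 F1=5 F2=0; commitIndex=5
Op 11: append 2 -> log_len=11

Answer: 11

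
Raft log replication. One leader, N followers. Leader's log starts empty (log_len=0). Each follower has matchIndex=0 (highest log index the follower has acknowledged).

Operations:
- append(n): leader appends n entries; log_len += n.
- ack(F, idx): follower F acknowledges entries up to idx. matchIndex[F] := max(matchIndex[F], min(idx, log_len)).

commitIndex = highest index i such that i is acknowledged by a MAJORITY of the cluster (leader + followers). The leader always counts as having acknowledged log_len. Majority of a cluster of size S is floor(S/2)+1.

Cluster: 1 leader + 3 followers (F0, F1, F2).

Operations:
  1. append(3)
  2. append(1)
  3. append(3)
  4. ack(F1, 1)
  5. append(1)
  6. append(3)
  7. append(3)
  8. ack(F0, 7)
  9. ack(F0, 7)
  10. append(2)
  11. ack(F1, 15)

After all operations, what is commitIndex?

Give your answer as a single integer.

Answer: 7

Derivation:
Op 1: append 3 -> log_len=3
Op 2: append 1 -> log_len=4
Op 3: append 3 -> log_len=7
Op 4: F1 acks idx 1 -> match: F0=0 F1=1 F2=0; commitIndex=0
Op 5: append 1 -> log_len=8
Op 6: append 3 -> log_len=11
Op 7: append 3 -> log_len=14
Op 8: F0 acks idx 7 -> match: F0=7 F1=1 F2=0; commitIndex=1
Op 9: F0 acks idx 7 -> match: F0=7 F1=1 F2=0; commitIndex=1
Op 10: append 2 -> log_len=16
Op 11: F1 acks idx 15 -> match: F0=7 F1=15 F2=0; commitIndex=7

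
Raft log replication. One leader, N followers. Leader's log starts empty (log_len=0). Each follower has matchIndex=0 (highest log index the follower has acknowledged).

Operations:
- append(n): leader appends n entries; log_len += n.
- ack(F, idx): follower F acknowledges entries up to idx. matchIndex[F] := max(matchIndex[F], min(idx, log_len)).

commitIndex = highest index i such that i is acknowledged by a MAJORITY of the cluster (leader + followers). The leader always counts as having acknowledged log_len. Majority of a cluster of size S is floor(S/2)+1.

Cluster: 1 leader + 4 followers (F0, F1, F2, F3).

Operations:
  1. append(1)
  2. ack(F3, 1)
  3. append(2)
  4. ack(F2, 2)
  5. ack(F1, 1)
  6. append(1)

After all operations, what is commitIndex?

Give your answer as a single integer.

Op 1: append 1 -> log_len=1
Op 2: F3 acks idx 1 -> match: F0=0 F1=0 F2=0 F3=1; commitIndex=0
Op 3: append 2 -> log_len=3
Op 4: F2 acks idx 2 -> match: F0=0 F1=0 F2=2 F3=1; commitIndex=1
Op 5: F1 acks idx 1 -> match: F0=0 F1=1 F2=2 F3=1; commitIndex=1
Op 6: append 1 -> log_len=4

Answer: 1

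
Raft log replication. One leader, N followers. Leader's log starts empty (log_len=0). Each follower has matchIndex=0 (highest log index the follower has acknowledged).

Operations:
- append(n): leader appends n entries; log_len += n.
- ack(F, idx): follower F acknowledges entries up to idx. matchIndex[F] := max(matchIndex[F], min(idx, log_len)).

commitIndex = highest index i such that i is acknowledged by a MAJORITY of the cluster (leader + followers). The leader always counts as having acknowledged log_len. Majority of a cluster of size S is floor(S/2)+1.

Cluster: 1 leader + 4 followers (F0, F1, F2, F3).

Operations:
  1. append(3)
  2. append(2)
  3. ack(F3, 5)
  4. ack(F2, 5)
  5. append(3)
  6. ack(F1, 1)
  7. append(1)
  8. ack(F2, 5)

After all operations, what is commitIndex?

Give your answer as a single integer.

Op 1: append 3 -> log_len=3
Op 2: append 2 -> log_len=5
Op 3: F3 acks idx 5 -> match: F0=0 F1=0 F2=0 F3=5; commitIndex=0
Op 4: F2 acks idx 5 -> match: F0=0 F1=0 F2=5 F3=5; commitIndex=5
Op 5: append 3 -> log_len=8
Op 6: F1 acks idx 1 -> match: F0=0 F1=1 F2=5 F3=5; commitIndex=5
Op 7: append 1 -> log_len=9
Op 8: F2 acks idx 5 -> match: F0=0 F1=1 F2=5 F3=5; commitIndex=5

Answer: 5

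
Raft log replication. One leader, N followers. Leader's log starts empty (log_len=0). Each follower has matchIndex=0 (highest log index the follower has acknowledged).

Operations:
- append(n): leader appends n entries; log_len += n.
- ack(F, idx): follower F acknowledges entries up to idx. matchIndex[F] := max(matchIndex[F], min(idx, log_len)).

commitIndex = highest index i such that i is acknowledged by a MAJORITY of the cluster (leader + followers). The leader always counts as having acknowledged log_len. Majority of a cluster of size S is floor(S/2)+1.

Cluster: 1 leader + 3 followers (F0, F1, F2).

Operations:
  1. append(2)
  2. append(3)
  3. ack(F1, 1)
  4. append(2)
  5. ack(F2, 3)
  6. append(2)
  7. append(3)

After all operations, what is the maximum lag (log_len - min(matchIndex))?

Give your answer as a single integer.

Answer: 12

Derivation:
Op 1: append 2 -> log_len=2
Op 2: append 3 -> log_len=5
Op 3: F1 acks idx 1 -> match: F0=0 F1=1 F2=0; commitIndex=0
Op 4: append 2 -> log_len=7
Op 5: F2 acks idx 3 -> match: F0=0 F1=1 F2=3; commitIndex=1
Op 6: append 2 -> log_len=9
Op 7: append 3 -> log_len=12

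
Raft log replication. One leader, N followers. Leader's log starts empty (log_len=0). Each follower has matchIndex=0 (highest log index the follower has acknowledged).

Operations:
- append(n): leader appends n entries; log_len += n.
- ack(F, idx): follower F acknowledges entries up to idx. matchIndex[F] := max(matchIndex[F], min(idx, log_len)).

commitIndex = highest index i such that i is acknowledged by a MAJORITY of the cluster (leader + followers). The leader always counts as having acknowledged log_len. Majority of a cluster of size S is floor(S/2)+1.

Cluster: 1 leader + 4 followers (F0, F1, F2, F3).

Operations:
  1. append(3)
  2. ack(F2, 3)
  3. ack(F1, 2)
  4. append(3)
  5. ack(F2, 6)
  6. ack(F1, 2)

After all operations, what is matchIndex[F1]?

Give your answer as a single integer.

Op 1: append 3 -> log_len=3
Op 2: F2 acks idx 3 -> match: F0=0 F1=0 F2=3 F3=0; commitIndex=0
Op 3: F1 acks idx 2 -> match: F0=0 F1=2 F2=3 F3=0; commitIndex=2
Op 4: append 3 -> log_len=6
Op 5: F2 acks idx 6 -> match: F0=0 F1=2 F2=6 F3=0; commitIndex=2
Op 6: F1 acks idx 2 -> match: F0=0 F1=2 F2=6 F3=0; commitIndex=2

Answer: 2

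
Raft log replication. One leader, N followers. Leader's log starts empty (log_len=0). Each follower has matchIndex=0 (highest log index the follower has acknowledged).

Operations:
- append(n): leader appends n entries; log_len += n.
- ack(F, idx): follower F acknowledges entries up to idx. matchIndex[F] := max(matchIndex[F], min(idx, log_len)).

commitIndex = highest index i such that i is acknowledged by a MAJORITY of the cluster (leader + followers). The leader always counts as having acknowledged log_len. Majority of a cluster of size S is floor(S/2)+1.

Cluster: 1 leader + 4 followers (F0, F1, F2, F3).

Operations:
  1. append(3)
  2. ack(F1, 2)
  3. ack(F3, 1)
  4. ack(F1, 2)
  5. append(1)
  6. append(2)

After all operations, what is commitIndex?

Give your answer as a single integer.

Answer: 1

Derivation:
Op 1: append 3 -> log_len=3
Op 2: F1 acks idx 2 -> match: F0=0 F1=2 F2=0 F3=0; commitIndex=0
Op 3: F3 acks idx 1 -> match: F0=0 F1=2 F2=0 F3=1; commitIndex=1
Op 4: F1 acks idx 2 -> match: F0=0 F1=2 F2=0 F3=1; commitIndex=1
Op 5: append 1 -> log_len=4
Op 6: append 2 -> log_len=6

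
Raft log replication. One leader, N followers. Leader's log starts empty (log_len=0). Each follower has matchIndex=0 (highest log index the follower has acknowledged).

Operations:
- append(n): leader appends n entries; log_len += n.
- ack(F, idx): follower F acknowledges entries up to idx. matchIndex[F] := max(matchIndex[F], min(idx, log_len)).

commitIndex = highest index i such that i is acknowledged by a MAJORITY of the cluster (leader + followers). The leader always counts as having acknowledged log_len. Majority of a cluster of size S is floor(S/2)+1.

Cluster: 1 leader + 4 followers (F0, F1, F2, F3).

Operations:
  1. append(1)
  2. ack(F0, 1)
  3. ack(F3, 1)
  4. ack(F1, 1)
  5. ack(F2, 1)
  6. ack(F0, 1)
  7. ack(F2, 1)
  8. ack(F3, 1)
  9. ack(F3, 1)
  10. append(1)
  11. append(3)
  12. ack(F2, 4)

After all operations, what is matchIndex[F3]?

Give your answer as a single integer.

Answer: 1

Derivation:
Op 1: append 1 -> log_len=1
Op 2: F0 acks idx 1 -> match: F0=1 F1=0 F2=0 F3=0; commitIndex=0
Op 3: F3 acks idx 1 -> match: F0=1 F1=0 F2=0 F3=1; commitIndex=1
Op 4: F1 acks idx 1 -> match: F0=1 F1=1 F2=0 F3=1; commitIndex=1
Op 5: F2 acks idx 1 -> match: F0=1 F1=1 F2=1 F3=1; commitIndex=1
Op 6: F0 acks idx 1 -> match: F0=1 F1=1 F2=1 F3=1; commitIndex=1
Op 7: F2 acks idx 1 -> match: F0=1 F1=1 F2=1 F3=1; commitIndex=1
Op 8: F3 acks idx 1 -> match: F0=1 F1=1 F2=1 F3=1; commitIndex=1
Op 9: F3 acks idx 1 -> match: F0=1 F1=1 F2=1 F3=1; commitIndex=1
Op 10: append 1 -> log_len=2
Op 11: append 3 -> log_len=5
Op 12: F2 acks idx 4 -> match: F0=1 F1=1 F2=4 F3=1; commitIndex=1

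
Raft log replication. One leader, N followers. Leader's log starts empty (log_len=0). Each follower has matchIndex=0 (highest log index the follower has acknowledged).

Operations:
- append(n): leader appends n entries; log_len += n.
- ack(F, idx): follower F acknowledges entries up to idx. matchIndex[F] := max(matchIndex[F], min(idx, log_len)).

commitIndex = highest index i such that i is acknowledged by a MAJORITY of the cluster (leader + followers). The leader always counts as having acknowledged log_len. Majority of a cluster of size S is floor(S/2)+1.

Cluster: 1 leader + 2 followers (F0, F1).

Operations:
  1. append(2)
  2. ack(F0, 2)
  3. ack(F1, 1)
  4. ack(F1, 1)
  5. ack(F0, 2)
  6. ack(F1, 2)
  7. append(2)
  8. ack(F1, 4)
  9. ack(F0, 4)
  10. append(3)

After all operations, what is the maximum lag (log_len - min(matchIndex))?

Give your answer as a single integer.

Op 1: append 2 -> log_len=2
Op 2: F0 acks idx 2 -> match: F0=2 F1=0; commitIndex=2
Op 3: F1 acks idx 1 -> match: F0=2 F1=1; commitIndex=2
Op 4: F1 acks idx 1 -> match: F0=2 F1=1; commitIndex=2
Op 5: F0 acks idx 2 -> match: F0=2 F1=1; commitIndex=2
Op 6: F1 acks idx 2 -> match: F0=2 F1=2; commitIndex=2
Op 7: append 2 -> log_len=4
Op 8: F1 acks idx 4 -> match: F0=2 F1=4; commitIndex=4
Op 9: F0 acks idx 4 -> match: F0=4 F1=4; commitIndex=4
Op 10: append 3 -> log_len=7

Answer: 3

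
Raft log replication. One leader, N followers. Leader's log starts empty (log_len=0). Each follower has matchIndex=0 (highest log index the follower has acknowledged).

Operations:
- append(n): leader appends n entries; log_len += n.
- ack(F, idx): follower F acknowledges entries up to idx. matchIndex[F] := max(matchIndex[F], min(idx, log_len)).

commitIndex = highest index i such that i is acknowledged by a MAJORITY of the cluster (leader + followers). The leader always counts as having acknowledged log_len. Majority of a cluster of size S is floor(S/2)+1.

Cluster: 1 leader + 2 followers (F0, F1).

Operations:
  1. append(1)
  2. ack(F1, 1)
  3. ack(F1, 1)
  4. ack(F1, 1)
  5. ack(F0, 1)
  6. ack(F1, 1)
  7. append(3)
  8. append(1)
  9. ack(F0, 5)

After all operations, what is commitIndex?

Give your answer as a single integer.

Op 1: append 1 -> log_len=1
Op 2: F1 acks idx 1 -> match: F0=0 F1=1; commitIndex=1
Op 3: F1 acks idx 1 -> match: F0=0 F1=1; commitIndex=1
Op 4: F1 acks idx 1 -> match: F0=0 F1=1; commitIndex=1
Op 5: F0 acks idx 1 -> match: F0=1 F1=1; commitIndex=1
Op 6: F1 acks idx 1 -> match: F0=1 F1=1; commitIndex=1
Op 7: append 3 -> log_len=4
Op 8: append 1 -> log_len=5
Op 9: F0 acks idx 5 -> match: F0=5 F1=1; commitIndex=5

Answer: 5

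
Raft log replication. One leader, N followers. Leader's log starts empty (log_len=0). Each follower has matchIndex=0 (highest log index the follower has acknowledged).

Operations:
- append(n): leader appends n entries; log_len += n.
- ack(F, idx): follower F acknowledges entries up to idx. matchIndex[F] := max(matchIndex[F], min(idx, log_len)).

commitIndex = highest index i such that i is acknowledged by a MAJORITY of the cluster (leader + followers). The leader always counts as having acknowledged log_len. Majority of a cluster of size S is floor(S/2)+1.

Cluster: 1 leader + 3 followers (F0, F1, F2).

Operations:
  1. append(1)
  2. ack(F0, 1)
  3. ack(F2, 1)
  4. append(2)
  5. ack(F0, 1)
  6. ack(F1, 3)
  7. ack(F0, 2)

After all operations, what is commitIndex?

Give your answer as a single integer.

Answer: 2

Derivation:
Op 1: append 1 -> log_len=1
Op 2: F0 acks idx 1 -> match: F0=1 F1=0 F2=0; commitIndex=0
Op 3: F2 acks idx 1 -> match: F0=1 F1=0 F2=1; commitIndex=1
Op 4: append 2 -> log_len=3
Op 5: F0 acks idx 1 -> match: F0=1 F1=0 F2=1; commitIndex=1
Op 6: F1 acks idx 3 -> match: F0=1 F1=3 F2=1; commitIndex=1
Op 7: F0 acks idx 2 -> match: F0=2 F1=3 F2=1; commitIndex=2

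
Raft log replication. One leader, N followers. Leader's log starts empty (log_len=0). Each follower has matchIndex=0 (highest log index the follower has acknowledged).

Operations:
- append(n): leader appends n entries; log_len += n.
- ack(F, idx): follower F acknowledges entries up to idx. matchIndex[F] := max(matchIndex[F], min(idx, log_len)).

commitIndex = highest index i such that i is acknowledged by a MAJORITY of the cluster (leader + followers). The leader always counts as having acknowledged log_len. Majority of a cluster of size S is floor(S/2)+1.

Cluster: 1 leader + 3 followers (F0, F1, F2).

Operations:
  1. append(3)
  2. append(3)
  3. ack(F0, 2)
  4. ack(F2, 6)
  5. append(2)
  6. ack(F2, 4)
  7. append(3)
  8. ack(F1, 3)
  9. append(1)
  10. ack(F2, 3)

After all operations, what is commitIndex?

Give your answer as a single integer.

Answer: 3

Derivation:
Op 1: append 3 -> log_len=3
Op 2: append 3 -> log_len=6
Op 3: F0 acks idx 2 -> match: F0=2 F1=0 F2=0; commitIndex=0
Op 4: F2 acks idx 6 -> match: F0=2 F1=0 F2=6; commitIndex=2
Op 5: append 2 -> log_len=8
Op 6: F2 acks idx 4 -> match: F0=2 F1=0 F2=6; commitIndex=2
Op 7: append 3 -> log_len=11
Op 8: F1 acks idx 3 -> match: F0=2 F1=3 F2=6; commitIndex=3
Op 9: append 1 -> log_len=12
Op 10: F2 acks idx 3 -> match: F0=2 F1=3 F2=6; commitIndex=3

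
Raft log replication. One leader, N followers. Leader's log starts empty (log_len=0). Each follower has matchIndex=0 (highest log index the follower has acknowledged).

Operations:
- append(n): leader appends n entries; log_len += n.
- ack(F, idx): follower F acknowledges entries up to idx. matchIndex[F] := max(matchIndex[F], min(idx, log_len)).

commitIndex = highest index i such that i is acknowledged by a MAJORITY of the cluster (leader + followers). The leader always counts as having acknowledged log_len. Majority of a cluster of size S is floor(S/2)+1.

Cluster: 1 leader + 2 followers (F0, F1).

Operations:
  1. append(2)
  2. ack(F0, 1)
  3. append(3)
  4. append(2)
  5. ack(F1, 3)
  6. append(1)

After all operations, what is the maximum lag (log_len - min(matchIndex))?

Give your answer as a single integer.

Op 1: append 2 -> log_len=2
Op 2: F0 acks idx 1 -> match: F0=1 F1=0; commitIndex=1
Op 3: append 3 -> log_len=5
Op 4: append 2 -> log_len=7
Op 5: F1 acks idx 3 -> match: F0=1 F1=3; commitIndex=3
Op 6: append 1 -> log_len=8

Answer: 7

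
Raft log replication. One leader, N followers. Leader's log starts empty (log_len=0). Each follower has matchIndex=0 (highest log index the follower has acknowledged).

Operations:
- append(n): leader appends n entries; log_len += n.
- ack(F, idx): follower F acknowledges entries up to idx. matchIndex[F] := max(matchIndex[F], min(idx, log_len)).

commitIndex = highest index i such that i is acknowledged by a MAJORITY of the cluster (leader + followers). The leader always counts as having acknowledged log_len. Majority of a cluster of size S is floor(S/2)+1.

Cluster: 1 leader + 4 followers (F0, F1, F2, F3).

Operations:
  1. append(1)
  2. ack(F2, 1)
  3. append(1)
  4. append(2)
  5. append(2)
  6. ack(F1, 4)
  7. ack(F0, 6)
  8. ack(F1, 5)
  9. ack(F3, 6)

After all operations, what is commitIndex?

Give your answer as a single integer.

Op 1: append 1 -> log_len=1
Op 2: F2 acks idx 1 -> match: F0=0 F1=0 F2=1 F3=0; commitIndex=0
Op 3: append 1 -> log_len=2
Op 4: append 2 -> log_len=4
Op 5: append 2 -> log_len=6
Op 6: F1 acks idx 4 -> match: F0=0 F1=4 F2=1 F3=0; commitIndex=1
Op 7: F0 acks idx 6 -> match: F0=6 F1=4 F2=1 F3=0; commitIndex=4
Op 8: F1 acks idx 5 -> match: F0=6 F1=5 F2=1 F3=0; commitIndex=5
Op 9: F3 acks idx 6 -> match: F0=6 F1=5 F2=1 F3=6; commitIndex=6

Answer: 6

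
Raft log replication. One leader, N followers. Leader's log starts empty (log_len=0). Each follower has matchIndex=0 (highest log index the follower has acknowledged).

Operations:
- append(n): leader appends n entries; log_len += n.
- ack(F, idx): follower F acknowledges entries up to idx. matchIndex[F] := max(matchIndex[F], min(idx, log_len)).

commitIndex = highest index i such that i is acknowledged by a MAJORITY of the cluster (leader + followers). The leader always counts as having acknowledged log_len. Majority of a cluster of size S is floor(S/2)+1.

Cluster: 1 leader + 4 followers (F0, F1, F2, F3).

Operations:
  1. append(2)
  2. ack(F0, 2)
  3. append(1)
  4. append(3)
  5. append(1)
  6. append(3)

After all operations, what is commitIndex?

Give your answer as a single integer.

Answer: 0

Derivation:
Op 1: append 2 -> log_len=2
Op 2: F0 acks idx 2 -> match: F0=2 F1=0 F2=0 F3=0; commitIndex=0
Op 3: append 1 -> log_len=3
Op 4: append 3 -> log_len=6
Op 5: append 1 -> log_len=7
Op 6: append 3 -> log_len=10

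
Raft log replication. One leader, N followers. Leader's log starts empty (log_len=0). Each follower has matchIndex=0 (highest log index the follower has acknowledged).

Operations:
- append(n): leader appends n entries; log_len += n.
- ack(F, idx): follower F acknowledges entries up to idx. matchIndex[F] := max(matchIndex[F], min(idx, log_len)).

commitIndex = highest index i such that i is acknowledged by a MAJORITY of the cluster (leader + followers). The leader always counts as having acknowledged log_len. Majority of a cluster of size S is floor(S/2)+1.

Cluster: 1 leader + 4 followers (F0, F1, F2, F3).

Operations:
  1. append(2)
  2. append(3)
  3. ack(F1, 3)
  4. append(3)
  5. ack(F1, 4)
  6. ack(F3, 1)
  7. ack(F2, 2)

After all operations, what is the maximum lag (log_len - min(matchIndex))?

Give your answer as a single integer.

Answer: 8

Derivation:
Op 1: append 2 -> log_len=2
Op 2: append 3 -> log_len=5
Op 3: F1 acks idx 3 -> match: F0=0 F1=3 F2=0 F3=0; commitIndex=0
Op 4: append 3 -> log_len=8
Op 5: F1 acks idx 4 -> match: F0=0 F1=4 F2=0 F3=0; commitIndex=0
Op 6: F3 acks idx 1 -> match: F0=0 F1=4 F2=0 F3=1; commitIndex=1
Op 7: F2 acks idx 2 -> match: F0=0 F1=4 F2=2 F3=1; commitIndex=2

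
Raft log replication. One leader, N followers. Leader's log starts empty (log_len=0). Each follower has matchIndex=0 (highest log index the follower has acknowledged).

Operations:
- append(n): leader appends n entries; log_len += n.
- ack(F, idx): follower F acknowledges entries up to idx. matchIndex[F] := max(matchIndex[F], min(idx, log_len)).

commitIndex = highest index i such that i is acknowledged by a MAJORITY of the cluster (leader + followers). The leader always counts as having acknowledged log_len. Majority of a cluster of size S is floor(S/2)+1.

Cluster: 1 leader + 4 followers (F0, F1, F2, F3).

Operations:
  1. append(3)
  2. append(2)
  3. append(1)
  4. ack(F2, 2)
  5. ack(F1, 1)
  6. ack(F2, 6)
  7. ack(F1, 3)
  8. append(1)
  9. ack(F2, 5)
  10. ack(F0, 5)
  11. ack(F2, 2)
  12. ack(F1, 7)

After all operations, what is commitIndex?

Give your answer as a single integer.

Answer: 6

Derivation:
Op 1: append 3 -> log_len=3
Op 2: append 2 -> log_len=5
Op 3: append 1 -> log_len=6
Op 4: F2 acks idx 2 -> match: F0=0 F1=0 F2=2 F3=0; commitIndex=0
Op 5: F1 acks idx 1 -> match: F0=0 F1=1 F2=2 F3=0; commitIndex=1
Op 6: F2 acks idx 6 -> match: F0=0 F1=1 F2=6 F3=0; commitIndex=1
Op 7: F1 acks idx 3 -> match: F0=0 F1=3 F2=6 F3=0; commitIndex=3
Op 8: append 1 -> log_len=7
Op 9: F2 acks idx 5 -> match: F0=0 F1=3 F2=6 F3=0; commitIndex=3
Op 10: F0 acks idx 5 -> match: F0=5 F1=3 F2=6 F3=0; commitIndex=5
Op 11: F2 acks idx 2 -> match: F0=5 F1=3 F2=6 F3=0; commitIndex=5
Op 12: F1 acks idx 7 -> match: F0=5 F1=7 F2=6 F3=0; commitIndex=6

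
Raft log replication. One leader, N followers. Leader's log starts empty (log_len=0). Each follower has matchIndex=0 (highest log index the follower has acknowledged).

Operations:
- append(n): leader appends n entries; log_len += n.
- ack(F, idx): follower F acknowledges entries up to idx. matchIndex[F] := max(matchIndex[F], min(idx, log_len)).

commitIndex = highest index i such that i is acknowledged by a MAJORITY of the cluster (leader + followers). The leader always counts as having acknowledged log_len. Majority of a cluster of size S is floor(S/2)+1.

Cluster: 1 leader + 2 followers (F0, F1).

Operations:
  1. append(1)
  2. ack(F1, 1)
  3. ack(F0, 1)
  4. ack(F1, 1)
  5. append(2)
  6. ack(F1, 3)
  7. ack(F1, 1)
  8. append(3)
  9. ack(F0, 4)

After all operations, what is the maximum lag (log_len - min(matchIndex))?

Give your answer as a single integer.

Answer: 3

Derivation:
Op 1: append 1 -> log_len=1
Op 2: F1 acks idx 1 -> match: F0=0 F1=1; commitIndex=1
Op 3: F0 acks idx 1 -> match: F0=1 F1=1; commitIndex=1
Op 4: F1 acks idx 1 -> match: F0=1 F1=1; commitIndex=1
Op 5: append 2 -> log_len=3
Op 6: F1 acks idx 3 -> match: F0=1 F1=3; commitIndex=3
Op 7: F1 acks idx 1 -> match: F0=1 F1=3; commitIndex=3
Op 8: append 3 -> log_len=6
Op 9: F0 acks idx 4 -> match: F0=4 F1=3; commitIndex=4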